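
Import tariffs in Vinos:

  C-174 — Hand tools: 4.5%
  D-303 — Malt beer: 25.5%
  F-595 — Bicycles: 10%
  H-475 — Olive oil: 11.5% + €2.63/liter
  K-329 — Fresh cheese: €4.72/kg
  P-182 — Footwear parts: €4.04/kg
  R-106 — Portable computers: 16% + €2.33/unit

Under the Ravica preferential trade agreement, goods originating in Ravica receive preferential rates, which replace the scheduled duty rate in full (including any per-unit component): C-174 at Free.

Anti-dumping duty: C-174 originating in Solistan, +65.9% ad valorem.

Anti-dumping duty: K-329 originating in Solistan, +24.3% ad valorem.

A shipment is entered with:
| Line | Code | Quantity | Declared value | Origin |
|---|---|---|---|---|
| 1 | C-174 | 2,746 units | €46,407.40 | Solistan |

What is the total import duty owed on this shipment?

€32,670.81

Line 1 (C-174, Solistan, 2,746 units, €46,407.40):
Base rate for C-174 is 4.5%.
C-174 has an FTA preferential rate, but origin Solistan is not Ravica; base rate stands.
Additional duty on C-174 from Solistan: +65.9%. Applied ad valorem rate: 4.5% + 65.9% = 70.4%.
Duty = €46,407.40 × 70.4% = €32,670.81.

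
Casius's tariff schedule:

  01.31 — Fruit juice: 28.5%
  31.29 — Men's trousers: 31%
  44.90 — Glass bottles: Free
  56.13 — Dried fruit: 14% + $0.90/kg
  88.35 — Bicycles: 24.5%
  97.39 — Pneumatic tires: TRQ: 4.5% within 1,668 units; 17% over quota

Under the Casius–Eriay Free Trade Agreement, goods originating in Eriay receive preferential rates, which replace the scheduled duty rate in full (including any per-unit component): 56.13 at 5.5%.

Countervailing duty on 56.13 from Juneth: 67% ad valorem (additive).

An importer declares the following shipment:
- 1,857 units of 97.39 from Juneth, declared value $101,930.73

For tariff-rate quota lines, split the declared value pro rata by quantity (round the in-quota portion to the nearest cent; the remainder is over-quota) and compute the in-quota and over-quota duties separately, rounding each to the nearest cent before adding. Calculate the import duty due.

$5,883.66

Line 1 (97.39, Juneth, 1,857 units, $101,930.73):
Code 97.39 is under a tariff-rate quota (threshold 1,668 units). In-quota: 1,668 units at 4.5%; over-quota: 189 units at 17%.
Pro-rata value split: in-quota = $101,930.73 × 1,668/1,857 = $91,556.52; over-quota = $101,930.73 − $91,556.52 = $10,374.21.
In-quota duty = $91,556.52 × 4.5% = $4,120.04. Over-quota duty = $10,374.21 × 17% = $1,763.62.
Line duty = $4,120.04 + $1,763.62 = $5,883.66.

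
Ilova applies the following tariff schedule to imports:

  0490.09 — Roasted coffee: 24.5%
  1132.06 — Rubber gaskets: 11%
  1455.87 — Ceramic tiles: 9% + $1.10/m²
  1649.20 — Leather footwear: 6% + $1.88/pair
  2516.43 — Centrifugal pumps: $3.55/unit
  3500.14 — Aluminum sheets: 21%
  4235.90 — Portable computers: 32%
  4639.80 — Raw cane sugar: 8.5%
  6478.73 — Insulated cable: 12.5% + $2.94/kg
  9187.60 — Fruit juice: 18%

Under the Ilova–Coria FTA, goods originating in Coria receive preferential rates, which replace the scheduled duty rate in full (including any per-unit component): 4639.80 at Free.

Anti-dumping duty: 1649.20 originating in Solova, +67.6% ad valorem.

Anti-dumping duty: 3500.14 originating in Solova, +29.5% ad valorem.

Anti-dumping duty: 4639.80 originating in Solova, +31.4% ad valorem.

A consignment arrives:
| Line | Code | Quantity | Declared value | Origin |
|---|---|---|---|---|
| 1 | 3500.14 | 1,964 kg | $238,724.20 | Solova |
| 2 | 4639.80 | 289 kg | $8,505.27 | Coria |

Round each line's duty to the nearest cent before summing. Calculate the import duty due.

$120,555.72

Line 1 (3500.14, Solova, 1,964 kg, $238,724.20):
Base rate for 3500.14 is 21%.
Additional duty on 3500.14 from Solova: +29.5%. Applied ad valorem rate: 21% + 29.5% = 50.5%.
Duty = $238,724.20 × 50.5% = $120,555.72.
Line 2 (4639.80, Coria, 289 kg, $8,505.27):
Base rate for 4639.80 is 8.5%.
Origin Coria qualifies under the Ilova–Coria agreement and 4639.80 is covered: preferential rate Free applies instead.
The additional-duty order on 4639.80 targets Solova, not Coria; it does not apply.
Duty = $8,505.27 × 0% = $0.00.
Total = $120,555.72 + $0.00 = $120,555.72.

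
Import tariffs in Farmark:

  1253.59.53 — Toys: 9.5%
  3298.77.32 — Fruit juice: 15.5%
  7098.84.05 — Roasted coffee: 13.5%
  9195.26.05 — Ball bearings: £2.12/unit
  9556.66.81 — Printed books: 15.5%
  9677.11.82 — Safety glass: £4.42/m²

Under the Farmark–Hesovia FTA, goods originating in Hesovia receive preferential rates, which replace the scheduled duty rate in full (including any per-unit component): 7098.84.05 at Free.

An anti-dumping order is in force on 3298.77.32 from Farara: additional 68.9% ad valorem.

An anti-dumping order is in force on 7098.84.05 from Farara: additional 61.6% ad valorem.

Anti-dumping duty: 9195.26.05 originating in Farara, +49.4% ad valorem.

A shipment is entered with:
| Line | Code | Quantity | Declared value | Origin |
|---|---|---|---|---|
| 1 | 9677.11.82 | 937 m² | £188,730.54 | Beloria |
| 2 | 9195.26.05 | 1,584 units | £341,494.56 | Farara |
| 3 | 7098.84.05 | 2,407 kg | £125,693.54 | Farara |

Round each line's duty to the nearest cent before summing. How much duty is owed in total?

Line 1 (9677.11.82, Beloria, 937 m², £188,730.54):
Base rate for 9677.11.82 is £4.42/m².
Duty = 937 × £4.42 = £4,141.54.
Line 2 (9195.26.05, Farara, 1,584 units, £341,494.56):
Base rate for 9195.26.05 is £2.12/unit.
Additional duty on 9195.26.05 from Farara: +49.4% ad valorem. Applied ad valorem rate = 49.4%.
Duty = £341,494.56 × 49.4% + 1,584 × £2.12 = £172,056.39.
Line 3 (7098.84.05, Farara, 2,407 kg, £125,693.54):
Base rate for 7098.84.05 is 13.5%.
7098.84.05 has an FTA preferential rate, but origin Farara is not Hesovia; base rate stands.
Additional duty on 7098.84.05 from Farara: +61.6%. Applied ad valorem rate: 13.5% + 61.6% = 75.1%.
Duty = £125,693.54 × 75.1% = £94,395.85.
Total = £4,141.54 + £172,056.39 + £94,395.85 = £270,593.78.

£270,593.78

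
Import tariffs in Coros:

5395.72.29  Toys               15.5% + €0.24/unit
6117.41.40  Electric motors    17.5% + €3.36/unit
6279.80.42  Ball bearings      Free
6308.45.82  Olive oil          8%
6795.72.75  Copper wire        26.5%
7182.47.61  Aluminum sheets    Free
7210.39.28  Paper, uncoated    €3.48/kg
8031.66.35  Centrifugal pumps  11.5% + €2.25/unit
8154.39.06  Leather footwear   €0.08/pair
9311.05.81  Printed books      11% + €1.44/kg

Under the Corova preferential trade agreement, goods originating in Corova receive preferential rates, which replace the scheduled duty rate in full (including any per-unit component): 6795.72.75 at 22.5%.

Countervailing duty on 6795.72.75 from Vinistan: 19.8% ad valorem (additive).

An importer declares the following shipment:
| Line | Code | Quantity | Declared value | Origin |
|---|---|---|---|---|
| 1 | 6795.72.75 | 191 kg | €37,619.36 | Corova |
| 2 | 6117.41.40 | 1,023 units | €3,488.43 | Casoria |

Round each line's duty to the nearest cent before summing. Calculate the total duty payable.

Line 1 (6795.72.75, Corova, 191 kg, €37,619.36):
Base rate for 6795.72.75 is 26.5%.
Origin Corova qualifies under the Coros–Corova agreement and 6795.72.75 is covered: preferential rate 22.5% applies instead.
The additional-duty order on 6795.72.75 targets Vinistan, not Corova; it does not apply.
Duty = €37,619.36 × 22.5% = €8,464.36.
Line 2 (6117.41.40, Casoria, 1,023 units, €3,488.43):
Base rate for 6117.41.40 is 17.5% + €3.36/unit.
Duty = €3,488.43 × 17.5% + 1,023 × €3.36 = €4,047.76.
Total = €8,464.36 + €4,047.76 = €12,512.12.

€12,512.12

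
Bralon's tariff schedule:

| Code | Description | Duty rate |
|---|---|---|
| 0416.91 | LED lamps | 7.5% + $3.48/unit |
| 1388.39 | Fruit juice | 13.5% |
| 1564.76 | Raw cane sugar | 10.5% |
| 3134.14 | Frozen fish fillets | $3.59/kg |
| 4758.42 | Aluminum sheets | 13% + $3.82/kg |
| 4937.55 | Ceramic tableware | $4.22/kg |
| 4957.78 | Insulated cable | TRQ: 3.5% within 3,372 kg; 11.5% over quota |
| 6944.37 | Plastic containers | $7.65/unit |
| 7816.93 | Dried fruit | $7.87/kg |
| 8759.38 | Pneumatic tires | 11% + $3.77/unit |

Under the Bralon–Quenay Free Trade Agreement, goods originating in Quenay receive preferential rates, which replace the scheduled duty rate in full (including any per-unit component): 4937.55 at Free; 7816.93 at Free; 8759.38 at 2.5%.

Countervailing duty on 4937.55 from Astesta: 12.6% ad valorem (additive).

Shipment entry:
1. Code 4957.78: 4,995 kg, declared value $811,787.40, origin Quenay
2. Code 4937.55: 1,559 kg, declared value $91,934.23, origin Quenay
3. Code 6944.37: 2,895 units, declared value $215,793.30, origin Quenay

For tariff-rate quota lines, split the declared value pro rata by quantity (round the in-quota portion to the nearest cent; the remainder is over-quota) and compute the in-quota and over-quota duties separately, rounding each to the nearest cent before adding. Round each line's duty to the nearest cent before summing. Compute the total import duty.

Line 1 (4957.78, Quenay, 4,995 kg, $811,787.40):
Code 4957.78 is under a tariff-rate quota (threshold 3,372 kg). In-quota: 3,372 kg at 3.5%; over-quota: 1,623 kg at 11.5%.
Pro-rata value split: in-quota = $811,787.40 × 3,372/4,995 = $548,017.44; over-quota = $811,787.40 − $548,017.44 = $263,769.96.
In-quota duty = $548,017.44 × 3.5% = $19,180.61. Over-quota duty = $263,769.96 × 11.5% = $30,333.55.
Line duty = $19,180.61 + $30,333.55 = $49,514.16.
Line 2 (4937.55, Quenay, 1,559 kg, $91,934.23):
Base rate for 4937.55 is $4.22/kg.
Origin Quenay qualifies under the Bralon–Quenay agreement and 4937.55 is covered: preferential rate Free applies instead.
The additional-duty order on 4937.55 targets Astesta, not Quenay; it does not apply.
Duty = $91,934.23 × 0% = $0.00.
Line 3 (6944.37, Quenay, 2,895 units, $215,793.30):
Base rate for 6944.37 is $7.65/unit.
Origin Quenay is the FTA partner but 6944.37 is not on the preference list; base rate stands.
Duty = 2,895 × $7.65 = $22,146.75.
Total = $49,514.16 + $0.00 + $22,146.75 = $71,660.91.

$71,660.91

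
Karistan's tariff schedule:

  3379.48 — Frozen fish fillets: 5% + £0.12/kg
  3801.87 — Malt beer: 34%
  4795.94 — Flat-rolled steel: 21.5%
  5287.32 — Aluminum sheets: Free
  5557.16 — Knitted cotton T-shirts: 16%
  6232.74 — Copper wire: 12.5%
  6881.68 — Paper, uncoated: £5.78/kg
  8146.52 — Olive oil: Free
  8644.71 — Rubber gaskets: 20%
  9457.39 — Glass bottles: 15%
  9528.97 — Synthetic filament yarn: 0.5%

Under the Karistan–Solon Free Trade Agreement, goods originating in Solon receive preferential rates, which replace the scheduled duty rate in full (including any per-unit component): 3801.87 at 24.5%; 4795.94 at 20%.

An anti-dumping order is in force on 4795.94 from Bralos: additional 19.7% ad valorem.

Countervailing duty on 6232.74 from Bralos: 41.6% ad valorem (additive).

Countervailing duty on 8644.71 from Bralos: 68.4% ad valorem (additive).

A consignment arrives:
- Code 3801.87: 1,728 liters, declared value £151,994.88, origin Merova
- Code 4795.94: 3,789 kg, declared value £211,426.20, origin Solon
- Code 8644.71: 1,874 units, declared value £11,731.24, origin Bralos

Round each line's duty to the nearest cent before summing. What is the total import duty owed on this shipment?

Line 1 (3801.87, Merova, 1,728 liters, £151,994.88):
Base rate for 3801.87 is 34%.
3801.87 has an FTA preferential rate, but origin Merova is not Solon; base rate stands.
Duty = £151,994.88 × 34% = £51,678.26.
Line 2 (4795.94, Solon, 3,789 kg, £211,426.20):
Base rate for 4795.94 is 21.5%.
Origin Solon qualifies under the Karistan–Solon agreement and 4795.94 is covered: preferential rate 20% applies instead.
The additional-duty order on 4795.94 targets Bralos, not Solon; it does not apply.
Duty = £211,426.20 × 20% = £42,285.24.
Line 3 (8644.71, Bralos, 1,874 units, £11,731.24):
Base rate for 8644.71 is 20%.
Additional duty on 8644.71 from Bralos: +68.4%. Applied ad valorem rate: 20% + 68.4% = 88.4%.
Duty = £11,731.24 × 88.4% = £10,370.42.
Total = £51,678.26 + £42,285.24 + £10,370.42 = £104,333.92.

£104,333.92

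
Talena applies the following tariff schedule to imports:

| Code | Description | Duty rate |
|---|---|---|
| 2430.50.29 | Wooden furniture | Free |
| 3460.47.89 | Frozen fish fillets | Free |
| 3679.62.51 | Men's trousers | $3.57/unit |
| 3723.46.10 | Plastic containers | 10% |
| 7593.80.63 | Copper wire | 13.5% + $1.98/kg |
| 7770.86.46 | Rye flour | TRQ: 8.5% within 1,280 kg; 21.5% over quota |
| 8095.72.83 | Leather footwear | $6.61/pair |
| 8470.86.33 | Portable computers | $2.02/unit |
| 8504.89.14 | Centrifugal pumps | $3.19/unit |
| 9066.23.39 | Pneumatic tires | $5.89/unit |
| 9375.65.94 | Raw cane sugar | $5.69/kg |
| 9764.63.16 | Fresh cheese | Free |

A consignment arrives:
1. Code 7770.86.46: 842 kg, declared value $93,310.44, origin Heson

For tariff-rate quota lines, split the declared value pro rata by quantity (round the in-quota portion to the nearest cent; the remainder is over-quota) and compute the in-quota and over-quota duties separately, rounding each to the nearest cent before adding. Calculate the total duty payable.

$7,931.39

Line 1 (7770.86.46, Heson, 842 kg, $93,310.44):
Code 7770.86.46 is under a tariff-rate quota (threshold 1,280 kg). Quantity 842 kg is within the quota, so the in-quota rate 8.5% applies to the full value.
Duty = $93,310.44 × 8.5% = $7,931.39.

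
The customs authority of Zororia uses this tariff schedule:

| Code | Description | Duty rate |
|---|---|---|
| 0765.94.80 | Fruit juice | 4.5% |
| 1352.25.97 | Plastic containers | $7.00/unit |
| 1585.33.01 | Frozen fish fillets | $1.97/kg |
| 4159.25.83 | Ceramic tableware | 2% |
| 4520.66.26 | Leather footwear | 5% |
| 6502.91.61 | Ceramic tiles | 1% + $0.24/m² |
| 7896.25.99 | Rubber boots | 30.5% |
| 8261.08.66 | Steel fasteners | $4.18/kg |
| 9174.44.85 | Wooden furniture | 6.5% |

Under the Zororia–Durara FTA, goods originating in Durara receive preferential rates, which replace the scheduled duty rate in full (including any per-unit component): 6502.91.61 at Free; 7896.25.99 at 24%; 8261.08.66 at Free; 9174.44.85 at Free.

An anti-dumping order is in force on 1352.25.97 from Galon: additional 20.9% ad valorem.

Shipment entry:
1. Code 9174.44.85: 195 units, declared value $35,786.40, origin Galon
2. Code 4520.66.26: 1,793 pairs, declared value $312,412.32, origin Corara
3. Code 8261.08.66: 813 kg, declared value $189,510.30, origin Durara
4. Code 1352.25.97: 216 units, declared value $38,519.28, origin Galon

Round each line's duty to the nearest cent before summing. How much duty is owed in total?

$27,509.27

Line 1 (9174.44.85, Galon, 195 units, $35,786.40):
Base rate for 9174.44.85 is 6.5%.
9174.44.85 has an FTA preferential rate, but origin Galon is not Durara; base rate stands.
Duty = $35,786.40 × 6.5% = $2,326.12.
Line 2 (4520.66.26, Corara, 1,793 pairs, $312,412.32):
Base rate for 4520.66.26 is 5%.
Duty = $312,412.32 × 5% = $15,620.62.
Line 3 (8261.08.66, Durara, 813 kg, $189,510.30):
Base rate for 8261.08.66 is $4.18/kg.
Origin Durara qualifies under the Zororia–Durara agreement and 8261.08.66 is covered: preferential rate Free applies instead.
Duty = $189,510.30 × 0% = $0.00.
Line 4 (1352.25.97, Galon, 216 units, $38,519.28):
Base rate for 1352.25.97 is $7.00/unit.
Additional duty on 1352.25.97 from Galon: +20.9% ad valorem. Applied ad valorem rate = 20.9%.
Duty = $38,519.28 × 20.9% + 216 × $7.00 = $9,562.53.
Total = $2,326.12 + $15,620.62 + $0.00 + $9,562.53 = $27,509.27.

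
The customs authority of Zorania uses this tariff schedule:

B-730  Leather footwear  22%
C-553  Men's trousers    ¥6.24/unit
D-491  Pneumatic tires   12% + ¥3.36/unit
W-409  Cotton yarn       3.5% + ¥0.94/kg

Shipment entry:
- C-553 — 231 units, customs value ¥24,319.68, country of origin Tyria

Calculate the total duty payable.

Line 1 (C-553, Tyria, 231 units, ¥24,319.68):
Base rate for C-553 is ¥6.24/unit.
Duty = 231 × ¥6.24 = ¥1,441.44.

¥1,441.44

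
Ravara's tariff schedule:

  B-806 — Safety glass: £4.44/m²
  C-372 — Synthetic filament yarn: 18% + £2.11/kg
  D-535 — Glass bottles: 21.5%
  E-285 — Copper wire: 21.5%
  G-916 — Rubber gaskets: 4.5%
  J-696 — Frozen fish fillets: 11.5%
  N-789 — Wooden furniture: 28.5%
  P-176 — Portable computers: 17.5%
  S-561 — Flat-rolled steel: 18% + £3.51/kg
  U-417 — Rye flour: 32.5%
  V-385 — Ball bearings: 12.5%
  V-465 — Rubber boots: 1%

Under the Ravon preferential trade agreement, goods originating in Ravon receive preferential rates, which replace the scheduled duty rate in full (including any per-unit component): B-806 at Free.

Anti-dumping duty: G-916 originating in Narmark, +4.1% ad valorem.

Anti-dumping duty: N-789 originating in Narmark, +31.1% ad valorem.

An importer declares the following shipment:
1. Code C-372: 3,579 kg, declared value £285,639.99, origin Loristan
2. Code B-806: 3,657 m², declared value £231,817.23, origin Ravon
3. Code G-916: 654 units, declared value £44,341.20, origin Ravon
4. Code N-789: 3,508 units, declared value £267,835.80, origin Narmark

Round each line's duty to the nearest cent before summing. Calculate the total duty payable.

£220,592.38

Line 1 (C-372, Loristan, 3,579 kg, £285,639.99):
Base rate for C-372 is 18% + £2.11/kg.
Duty = £285,639.99 × 18% + 3,579 × £2.11 = £58,966.89.
Line 2 (B-806, Ravon, 3,657 m², £231,817.23):
Base rate for B-806 is £4.44/m².
Origin Ravon qualifies under the Ravara–Ravon agreement and B-806 is covered: preferential rate Free applies instead.
Duty = £231,817.23 × 0% = £0.00.
Line 3 (G-916, Ravon, 654 units, £44,341.20):
Base rate for G-916 is 4.5%.
Origin Ravon is the FTA partner but G-916 is not on the preference list; base rate stands.
The additional-duty order on G-916 targets Narmark, not Ravon; it does not apply.
Duty = £44,341.20 × 4.5% = £1,995.35.
Line 4 (N-789, Narmark, 3,508 units, £267,835.80):
Base rate for N-789 is 28.5%.
Additional duty on N-789 from Narmark: +31.1%. Applied ad valorem rate: 28.5% + 31.1% = 59.6%.
Duty = £267,835.80 × 59.6% = £159,630.14.
Total = £58,966.89 + £0.00 + £1,995.35 + £159,630.14 = £220,592.38.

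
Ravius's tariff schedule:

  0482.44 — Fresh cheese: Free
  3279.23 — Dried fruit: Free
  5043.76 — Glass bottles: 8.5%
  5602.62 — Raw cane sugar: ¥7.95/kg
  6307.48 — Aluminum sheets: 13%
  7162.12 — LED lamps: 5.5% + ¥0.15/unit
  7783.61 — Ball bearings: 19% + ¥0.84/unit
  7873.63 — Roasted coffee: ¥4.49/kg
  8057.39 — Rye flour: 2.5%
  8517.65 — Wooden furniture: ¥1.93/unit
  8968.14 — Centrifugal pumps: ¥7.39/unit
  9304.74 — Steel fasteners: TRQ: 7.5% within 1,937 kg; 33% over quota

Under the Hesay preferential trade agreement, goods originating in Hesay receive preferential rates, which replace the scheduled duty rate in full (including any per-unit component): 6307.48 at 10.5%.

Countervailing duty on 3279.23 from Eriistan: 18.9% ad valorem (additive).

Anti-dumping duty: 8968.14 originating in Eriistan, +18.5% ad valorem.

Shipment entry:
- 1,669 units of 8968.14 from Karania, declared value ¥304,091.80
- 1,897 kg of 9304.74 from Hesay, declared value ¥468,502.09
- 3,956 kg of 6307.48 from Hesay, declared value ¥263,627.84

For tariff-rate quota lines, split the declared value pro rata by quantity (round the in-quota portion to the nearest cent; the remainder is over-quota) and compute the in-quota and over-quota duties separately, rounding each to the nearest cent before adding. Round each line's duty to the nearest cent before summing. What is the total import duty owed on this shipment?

¥75,152.49

Line 1 (8968.14, Karania, 1,669 units, ¥304,091.80):
Base rate for 8968.14 is ¥7.39/unit.
The additional-duty order on 8968.14 targets Eriistan, not Karania; it does not apply.
Duty = 1,669 × ¥7.39 = ¥12,333.91.
Line 2 (9304.74, Hesay, 1,897 kg, ¥468,502.09):
Code 9304.74 is under a tariff-rate quota (threshold 1,937 kg). Quantity 1,897 kg is within the quota, so the in-quota rate 7.5% applies to the full value.
Duty = ¥468,502.09 × 7.5% = ¥35,137.66.
Line 3 (6307.48, Hesay, 3,956 kg, ¥263,627.84):
Base rate for 6307.48 is 13%.
Origin Hesay qualifies under the Ravius–Hesay agreement and 6307.48 is covered: preferential rate 10.5% applies instead.
Duty = ¥263,627.84 × 10.5% = ¥27,680.92.
Total = ¥12,333.91 + ¥35,137.66 + ¥27,680.92 = ¥75,152.49.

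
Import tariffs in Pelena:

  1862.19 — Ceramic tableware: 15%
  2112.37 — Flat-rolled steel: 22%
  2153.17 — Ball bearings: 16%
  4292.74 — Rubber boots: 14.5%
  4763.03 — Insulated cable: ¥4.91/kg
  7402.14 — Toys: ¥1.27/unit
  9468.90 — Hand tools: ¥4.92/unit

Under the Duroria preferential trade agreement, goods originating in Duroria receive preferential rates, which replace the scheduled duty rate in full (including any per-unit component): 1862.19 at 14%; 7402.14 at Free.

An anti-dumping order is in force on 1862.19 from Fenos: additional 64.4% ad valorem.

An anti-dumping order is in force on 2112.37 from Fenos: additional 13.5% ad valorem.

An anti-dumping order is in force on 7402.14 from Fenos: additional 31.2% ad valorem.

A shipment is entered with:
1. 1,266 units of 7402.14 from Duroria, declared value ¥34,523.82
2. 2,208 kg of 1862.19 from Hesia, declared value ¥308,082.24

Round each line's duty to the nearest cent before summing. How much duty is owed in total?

¥46,212.34

Line 1 (7402.14, Duroria, 1,266 units, ¥34,523.82):
Base rate for 7402.14 is ¥1.27/unit.
Origin Duroria qualifies under the Pelena–Duroria agreement and 7402.14 is covered: preferential rate Free applies instead.
The additional-duty order on 7402.14 targets Fenos, not Duroria; it does not apply.
Duty = ¥34,523.82 × 0% = ¥0.00.
Line 2 (1862.19, Hesia, 2,208 kg, ¥308,082.24):
Base rate for 1862.19 is 15%.
1862.19 has an FTA preferential rate, but origin Hesia is not Duroria; base rate stands.
The additional-duty order on 1862.19 targets Fenos, not Hesia; it does not apply.
Duty = ¥308,082.24 × 15% = ¥46,212.34.
Total = ¥0.00 + ¥46,212.34 = ¥46,212.34.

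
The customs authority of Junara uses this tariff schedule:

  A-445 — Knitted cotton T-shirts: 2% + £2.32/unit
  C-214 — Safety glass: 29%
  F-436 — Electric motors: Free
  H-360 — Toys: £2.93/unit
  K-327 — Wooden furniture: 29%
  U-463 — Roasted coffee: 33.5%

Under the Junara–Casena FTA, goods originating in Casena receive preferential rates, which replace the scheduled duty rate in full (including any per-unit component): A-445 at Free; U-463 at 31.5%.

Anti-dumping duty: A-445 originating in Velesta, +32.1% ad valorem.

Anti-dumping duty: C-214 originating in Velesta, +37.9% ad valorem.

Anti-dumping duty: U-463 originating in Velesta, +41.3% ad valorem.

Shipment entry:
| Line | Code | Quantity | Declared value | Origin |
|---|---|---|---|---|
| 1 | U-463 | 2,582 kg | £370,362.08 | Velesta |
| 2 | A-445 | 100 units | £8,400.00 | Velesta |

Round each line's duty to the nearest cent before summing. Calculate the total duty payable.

Line 1 (U-463, Velesta, 2,582 kg, £370,362.08):
Base rate for U-463 is 33.5%.
U-463 has an FTA preferential rate, but origin Velesta is not Casena; base rate stands.
Additional duty on U-463 from Velesta: +41.3%. Applied ad valorem rate: 33.5% + 41.3% = 74.8%.
Duty = £370,362.08 × 74.8% = £277,030.84.
Line 2 (A-445, Velesta, 100 units, £8,400.00):
Base rate for A-445 is 2% + £2.32/unit.
A-445 has an FTA preferential rate, but origin Velesta is not Casena; base rate stands.
Additional duty on A-445 from Velesta: +32.1%. Applied ad valorem rate: 2% + 32.1% = 34.1%.
Duty = £8,400.00 × 34.1% + 100 × £2.32 = £3,096.40.
Total = £277,030.84 + £3,096.40 = £280,127.24.

£280,127.24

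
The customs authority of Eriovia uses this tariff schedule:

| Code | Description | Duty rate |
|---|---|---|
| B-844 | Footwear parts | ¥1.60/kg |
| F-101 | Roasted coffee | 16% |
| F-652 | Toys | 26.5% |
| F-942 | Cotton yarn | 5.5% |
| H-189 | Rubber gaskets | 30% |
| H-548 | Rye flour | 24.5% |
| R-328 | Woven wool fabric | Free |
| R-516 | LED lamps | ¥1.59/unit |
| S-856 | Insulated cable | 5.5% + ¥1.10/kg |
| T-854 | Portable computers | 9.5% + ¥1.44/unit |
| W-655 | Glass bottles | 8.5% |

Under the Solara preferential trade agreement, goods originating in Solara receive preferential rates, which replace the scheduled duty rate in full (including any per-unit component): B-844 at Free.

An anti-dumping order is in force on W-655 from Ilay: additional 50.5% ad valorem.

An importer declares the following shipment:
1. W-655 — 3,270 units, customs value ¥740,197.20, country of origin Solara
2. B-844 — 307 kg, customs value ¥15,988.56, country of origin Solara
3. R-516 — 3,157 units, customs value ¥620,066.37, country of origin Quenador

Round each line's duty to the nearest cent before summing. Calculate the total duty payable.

Line 1 (W-655, Solara, 3,270 units, ¥740,197.20):
Base rate for W-655 is 8.5%.
Origin Solara is the FTA partner but W-655 is not on the preference list; base rate stands.
The additional-duty order on W-655 targets Ilay, not Solara; it does not apply.
Duty = ¥740,197.20 × 8.5% = ¥62,916.76.
Line 2 (B-844, Solara, 307 kg, ¥15,988.56):
Base rate for B-844 is ¥1.60/kg.
Origin Solara qualifies under the Eriovia–Solara agreement and B-844 is covered: preferential rate Free applies instead.
Duty = ¥15,988.56 × 0% = ¥0.00.
Line 3 (R-516, Quenador, 3,157 units, ¥620,066.37):
Base rate for R-516 is ¥1.59/unit.
Duty = 3,157 × ¥1.59 = ¥5,019.63.
Total = ¥62,916.76 + ¥0.00 + ¥5,019.63 = ¥67,936.39.

¥67,936.39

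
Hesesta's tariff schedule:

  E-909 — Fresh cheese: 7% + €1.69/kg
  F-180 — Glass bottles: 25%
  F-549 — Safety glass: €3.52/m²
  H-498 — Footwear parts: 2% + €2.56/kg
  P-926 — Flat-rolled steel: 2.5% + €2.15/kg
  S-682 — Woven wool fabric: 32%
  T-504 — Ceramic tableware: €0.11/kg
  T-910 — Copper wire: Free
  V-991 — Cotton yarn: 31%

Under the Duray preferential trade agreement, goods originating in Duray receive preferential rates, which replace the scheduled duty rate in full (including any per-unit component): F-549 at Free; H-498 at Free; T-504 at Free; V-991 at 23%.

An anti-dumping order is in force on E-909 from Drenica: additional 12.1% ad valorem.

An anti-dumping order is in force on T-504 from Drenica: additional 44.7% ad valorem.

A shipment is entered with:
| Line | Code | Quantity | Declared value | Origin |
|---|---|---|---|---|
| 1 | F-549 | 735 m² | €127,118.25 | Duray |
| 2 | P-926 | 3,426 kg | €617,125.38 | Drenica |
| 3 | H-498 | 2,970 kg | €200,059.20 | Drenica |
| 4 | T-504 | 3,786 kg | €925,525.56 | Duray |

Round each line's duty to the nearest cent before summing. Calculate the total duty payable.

€34,398.41

Line 1 (F-549, Duray, 735 m², €127,118.25):
Base rate for F-549 is €3.52/m².
Origin Duray qualifies under the Hesesta–Duray agreement and F-549 is covered: preferential rate Free applies instead.
Duty = €127,118.25 × 0% = €0.00.
Line 2 (P-926, Drenica, 3,426 kg, €617,125.38):
Base rate for P-926 is 2.5% + €2.15/kg.
Duty = €617,125.38 × 2.5% + 3,426 × €2.15 = €22,794.03.
Line 3 (H-498, Drenica, 2,970 kg, €200,059.20):
Base rate for H-498 is 2% + €2.56/kg.
H-498 has an FTA preferential rate, but origin Drenica is not Duray; base rate stands.
Duty = €200,059.20 × 2% + 2,970 × €2.56 = €11,604.38.
Line 4 (T-504, Duray, 3,786 kg, €925,525.56):
Base rate for T-504 is €0.11/kg.
Origin Duray qualifies under the Hesesta–Duray agreement and T-504 is covered: preferential rate Free applies instead.
The additional-duty order on T-504 targets Drenica, not Duray; it does not apply.
Duty = €925,525.56 × 0% = €0.00.
Total = €0.00 + €22,794.03 + €11,604.38 + €0.00 = €34,398.41.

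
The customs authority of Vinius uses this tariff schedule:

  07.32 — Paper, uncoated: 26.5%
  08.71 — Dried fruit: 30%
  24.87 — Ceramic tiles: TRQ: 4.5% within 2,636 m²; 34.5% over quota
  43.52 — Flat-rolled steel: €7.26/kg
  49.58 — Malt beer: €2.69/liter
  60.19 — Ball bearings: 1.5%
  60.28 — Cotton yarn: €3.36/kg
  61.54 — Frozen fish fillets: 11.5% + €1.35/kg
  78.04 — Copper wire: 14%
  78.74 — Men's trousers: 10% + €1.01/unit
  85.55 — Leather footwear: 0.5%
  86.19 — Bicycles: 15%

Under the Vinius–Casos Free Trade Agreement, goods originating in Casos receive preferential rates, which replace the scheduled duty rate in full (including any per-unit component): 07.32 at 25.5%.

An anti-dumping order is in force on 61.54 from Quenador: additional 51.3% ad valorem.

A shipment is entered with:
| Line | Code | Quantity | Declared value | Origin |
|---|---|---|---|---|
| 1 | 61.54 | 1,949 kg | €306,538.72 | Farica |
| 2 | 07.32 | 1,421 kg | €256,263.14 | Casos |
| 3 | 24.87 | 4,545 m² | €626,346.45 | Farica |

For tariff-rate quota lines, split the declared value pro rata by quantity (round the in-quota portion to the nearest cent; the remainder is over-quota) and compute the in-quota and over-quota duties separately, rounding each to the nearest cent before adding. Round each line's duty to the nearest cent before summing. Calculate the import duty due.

Line 1 (61.54, Farica, 1,949 kg, €306,538.72):
Base rate for 61.54 is 11.5% + €1.35/kg.
The additional-duty order on 61.54 targets Quenador, not Farica; it does not apply.
Duty = €306,538.72 × 11.5% + 1,949 × €1.35 = €37,883.10.
Line 2 (07.32, Casos, 1,421 kg, €256,263.14):
Base rate for 07.32 is 26.5%.
Origin Casos qualifies under the Vinius–Casos agreement and 07.32 is covered: preferential rate 25.5% applies instead.
Duty = €256,263.14 × 25.5% = €65,347.10.
Line 3 (24.87, Farica, 4,545 m², €626,346.45):
Code 24.87 is under a tariff-rate quota (threshold 2,636 m²). In-quota: 2,636 m² at 4.5%; over-quota: 1,909 m² at 34.5%.
Pro-rata value split: in-quota = €626,346.45 × 2,636/4,545 = €363,267.16; over-quota = €626,346.45 − €363,267.16 = €263,079.29.
In-quota duty = €363,267.16 × 4.5% = €16,347.02. Over-quota duty = €263,079.29 × 34.5% = €90,762.36.
Line duty = €16,347.02 + €90,762.36 = €107,109.38.
Total = €37,883.10 + €65,347.10 + €107,109.38 = €210,339.58.

€210,339.58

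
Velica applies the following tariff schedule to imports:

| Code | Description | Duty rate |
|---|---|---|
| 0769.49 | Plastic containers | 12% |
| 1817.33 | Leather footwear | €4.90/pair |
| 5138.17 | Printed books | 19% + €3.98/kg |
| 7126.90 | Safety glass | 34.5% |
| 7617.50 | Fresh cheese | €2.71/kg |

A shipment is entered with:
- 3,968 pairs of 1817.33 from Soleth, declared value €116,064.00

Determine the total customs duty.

Line 1 (1817.33, Soleth, 3,968 pairs, €116,064.00):
Base rate for 1817.33 is €4.90/pair.
Duty = 3,968 × €4.90 = €19,443.20.

€19,443.20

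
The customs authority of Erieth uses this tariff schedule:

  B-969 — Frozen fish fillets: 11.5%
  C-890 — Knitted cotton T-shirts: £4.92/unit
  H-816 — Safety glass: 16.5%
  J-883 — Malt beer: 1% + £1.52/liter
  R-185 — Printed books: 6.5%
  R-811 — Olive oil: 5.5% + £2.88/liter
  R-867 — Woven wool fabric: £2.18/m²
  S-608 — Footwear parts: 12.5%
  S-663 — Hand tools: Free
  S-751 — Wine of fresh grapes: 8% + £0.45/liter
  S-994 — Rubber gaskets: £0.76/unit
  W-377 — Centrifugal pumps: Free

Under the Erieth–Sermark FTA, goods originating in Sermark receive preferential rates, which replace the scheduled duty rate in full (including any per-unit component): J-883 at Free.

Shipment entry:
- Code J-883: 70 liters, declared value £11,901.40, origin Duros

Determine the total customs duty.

£225.41

Line 1 (J-883, Duros, 70 liters, £11,901.40):
Base rate for J-883 is 1% + £1.52/liter.
J-883 has an FTA preferential rate, but origin Duros is not Sermark; base rate stands.
Duty = £11,901.40 × 1% + 70 × £1.52 = £225.41.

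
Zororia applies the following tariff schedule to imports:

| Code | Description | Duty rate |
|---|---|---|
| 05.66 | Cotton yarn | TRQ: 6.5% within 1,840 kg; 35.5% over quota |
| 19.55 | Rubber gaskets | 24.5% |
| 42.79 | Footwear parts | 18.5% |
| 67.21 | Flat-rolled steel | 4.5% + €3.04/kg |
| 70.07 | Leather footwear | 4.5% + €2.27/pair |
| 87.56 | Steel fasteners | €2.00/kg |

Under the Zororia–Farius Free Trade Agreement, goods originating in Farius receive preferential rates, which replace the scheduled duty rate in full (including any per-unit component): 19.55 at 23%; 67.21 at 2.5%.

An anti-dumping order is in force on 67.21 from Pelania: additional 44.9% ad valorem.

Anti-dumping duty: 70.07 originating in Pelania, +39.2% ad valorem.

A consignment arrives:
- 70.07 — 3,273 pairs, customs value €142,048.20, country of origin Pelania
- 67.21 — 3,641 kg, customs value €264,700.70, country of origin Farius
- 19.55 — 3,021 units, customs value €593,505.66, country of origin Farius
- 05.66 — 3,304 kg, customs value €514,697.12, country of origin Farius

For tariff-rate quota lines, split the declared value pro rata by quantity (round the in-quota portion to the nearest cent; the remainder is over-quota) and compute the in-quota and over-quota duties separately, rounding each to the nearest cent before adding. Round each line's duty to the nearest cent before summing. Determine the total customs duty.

Line 1 (70.07, Pelania, 3,273 pairs, €142,048.20):
Base rate for 70.07 is 4.5% + €2.27/pair.
Additional duty on 70.07 from Pelania: +39.2%. Applied ad valorem rate: 4.5% + 39.2% = 43.7%.
Duty = €142,048.20 × 43.7% + 3,273 × €2.27 = €69,504.77.
Line 2 (67.21, Farius, 3,641 kg, €264,700.70):
Base rate for 67.21 is 4.5% + €3.04/kg.
Origin Farius qualifies under the Zororia–Farius agreement and 67.21 is covered: preferential rate 2.5% applies instead.
The additional-duty order on 67.21 targets Pelania, not Farius; it does not apply.
Duty = €264,700.70 × 2.5% = €6,617.52.
Line 3 (19.55, Farius, 3,021 units, €593,505.66):
Base rate for 19.55 is 24.5%.
Origin Farius qualifies under the Zororia–Farius agreement and 19.55 is covered: preferential rate 23% applies instead.
Duty = €593,505.66 × 23% = €136,506.30.
Line 4 (05.66, Farius, 3,304 kg, €514,697.12):
Code 05.66 is under a tariff-rate quota (threshold 1,840 kg). In-quota: 1,840 kg at 6.5%; over-quota: 1,464 kg at 35.5%.
Pro-rata value split: in-quota = €514,697.12 × 1,840/3,304 = €286,635.20; over-quota = €514,697.12 − €286,635.20 = €228,061.92.
In-quota duty = €286,635.20 × 6.5% = €18,631.29. Over-quota duty = €228,061.92 × 35.5% = €80,961.98.
Line duty = €18,631.29 + €80,961.98 = €99,593.27.
Total = €69,504.77 + €6,617.52 + €136,506.30 + €99,593.27 = €312,221.86.

€312,221.86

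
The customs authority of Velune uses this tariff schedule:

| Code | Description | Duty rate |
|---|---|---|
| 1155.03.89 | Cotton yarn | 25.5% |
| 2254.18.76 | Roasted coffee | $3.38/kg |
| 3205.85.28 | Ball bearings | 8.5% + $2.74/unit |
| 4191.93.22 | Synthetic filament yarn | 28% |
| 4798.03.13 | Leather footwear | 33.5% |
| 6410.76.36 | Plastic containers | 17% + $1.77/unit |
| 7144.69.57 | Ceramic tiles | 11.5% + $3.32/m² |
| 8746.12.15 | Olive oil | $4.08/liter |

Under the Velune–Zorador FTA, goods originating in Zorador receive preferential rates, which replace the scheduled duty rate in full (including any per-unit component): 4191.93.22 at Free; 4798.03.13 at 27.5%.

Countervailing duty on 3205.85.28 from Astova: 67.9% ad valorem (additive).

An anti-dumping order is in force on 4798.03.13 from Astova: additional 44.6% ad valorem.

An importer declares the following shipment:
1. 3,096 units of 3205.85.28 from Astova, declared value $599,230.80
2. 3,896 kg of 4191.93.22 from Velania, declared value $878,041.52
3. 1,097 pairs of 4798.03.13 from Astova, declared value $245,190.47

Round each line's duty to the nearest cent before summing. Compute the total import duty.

$903,640.76

Line 1 (3205.85.28, Astova, 3,096 units, $599,230.80):
Base rate for 3205.85.28 is 8.5% + $2.74/unit.
Additional duty on 3205.85.28 from Astova: +67.9%. Applied ad valorem rate: 8.5% + 67.9% = 76.4%.
Duty = $599,230.80 × 76.4% + 3,096 × $2.74 = $466,295.37.
Line 2 (4191.93.22, Velania, 3,896 kg, $878,041.52):
Base rate for 4191.93.22 is 28%.
4191.93.22 has an FTA preferential rate, but origin Velania is not Zorador; base rate stands.
Duty = $878,041.52 × 28% = $245,851.63.
Line 3 (4798.03.13, Astova, 1,097 pairs, $245,190.47):
Base rate for 4798.03.13 is 33.5%.
4798.03.13 has an FTA preferential rate, but origin Astova is not Zorador; base rate stands.
Additional duty on 4798.03.13 from Astova: +44.6%. Applied ad valorem rate: 33.5% + 44.6% = 78.1%.
Duty = $245,190.47 × 78.1% = $191,493.76.
Total = $466,295.37 + $245,851.63 + $191,493.76 = $903,640.76.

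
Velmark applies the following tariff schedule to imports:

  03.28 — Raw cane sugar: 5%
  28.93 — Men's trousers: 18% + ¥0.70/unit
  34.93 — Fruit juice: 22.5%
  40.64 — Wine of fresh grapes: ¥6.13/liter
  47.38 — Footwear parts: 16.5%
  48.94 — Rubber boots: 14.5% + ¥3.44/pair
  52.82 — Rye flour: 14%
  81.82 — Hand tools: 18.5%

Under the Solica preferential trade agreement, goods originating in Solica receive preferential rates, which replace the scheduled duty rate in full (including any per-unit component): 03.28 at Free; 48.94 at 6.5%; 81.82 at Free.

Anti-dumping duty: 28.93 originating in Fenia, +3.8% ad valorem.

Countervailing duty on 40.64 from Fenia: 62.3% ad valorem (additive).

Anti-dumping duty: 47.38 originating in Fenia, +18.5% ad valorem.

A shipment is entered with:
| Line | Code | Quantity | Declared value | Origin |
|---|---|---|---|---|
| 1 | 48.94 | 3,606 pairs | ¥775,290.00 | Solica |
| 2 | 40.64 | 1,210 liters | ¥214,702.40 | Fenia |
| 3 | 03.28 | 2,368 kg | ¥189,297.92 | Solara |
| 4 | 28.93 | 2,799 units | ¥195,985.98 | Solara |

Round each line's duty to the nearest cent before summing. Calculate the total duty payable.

Line 1 (48.94, Solica, 3,606 pairs, ¥775,290.00):
Base rate for 48.94 is 14.5% + ¥3.44/pair.
Origin Solica qualifies under the Velmark–Solica agreement and 48.94 is covered: preferential rate 6.5% applies instead.
Duty = ¥775,290.00 × 6.5% = ¥50,393.85.
Line 2 (40.64, Fenia, 1,210 liters, ¥214,702.40):
Base rate for 40.64 is ¥6.13/liter.
Additional duty on 40.64 from Fenia: +62.3% ad valorem. Applied ad valorem rate = 62.3%.
Duty = ¥214,702.40 × 62.3% + 1,210 × ¥6.13 = ¥141,176.90.
Line 3 (03.28, Solara, 2,368 kg, ¥189,297.92):
Base rate for 03.28 is 5%.
03.28 has an FTA preferential rate, but origin Solara is not Solica; base rate stands.
Duty = ¥189,297.92 × 5% = ¥9,464.90.
Line 4 (28.93, Solara, 2,799 units, ¥195,985.98):
Base rate for 28.93 is 18% + ¥0.70/unit.
The additional-duty order on 28.93 targets Fenia, not Solara; it does not apply.
Duty = ¥195,985.98 × 18% + 2,799 × ¥0.70 = ¥37,236.78.
Total = ¥50,393.85 + ¥141,176.90 + ¥9,464.90 + ¥37,236.78 = ¥238,272.43.

¥238,272.43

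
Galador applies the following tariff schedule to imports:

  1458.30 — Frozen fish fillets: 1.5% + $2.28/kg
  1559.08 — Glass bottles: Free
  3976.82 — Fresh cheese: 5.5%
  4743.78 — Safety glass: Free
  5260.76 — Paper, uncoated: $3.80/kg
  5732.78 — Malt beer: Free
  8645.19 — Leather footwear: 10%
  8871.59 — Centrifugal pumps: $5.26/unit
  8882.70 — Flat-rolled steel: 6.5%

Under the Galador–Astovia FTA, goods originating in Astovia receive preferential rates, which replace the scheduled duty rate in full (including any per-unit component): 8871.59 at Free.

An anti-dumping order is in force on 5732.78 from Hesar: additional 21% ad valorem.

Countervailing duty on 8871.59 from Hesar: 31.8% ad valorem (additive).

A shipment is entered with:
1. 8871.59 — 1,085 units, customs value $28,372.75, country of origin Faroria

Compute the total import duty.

$5,707.10

Line 1 (8871.59, Faroria, 1,085 units, $28,372.75):
Base rate for 8871.59 is $5.26/unit.
8871.59 has an FTA preferential rate, but origin Faroria is not Astovia; base rate stands.
The additional-duty order on 8871.59 targets Hesar, not Faroria; it does not apply.
Duty = 1,085 × $5.26 = $5,707.10.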